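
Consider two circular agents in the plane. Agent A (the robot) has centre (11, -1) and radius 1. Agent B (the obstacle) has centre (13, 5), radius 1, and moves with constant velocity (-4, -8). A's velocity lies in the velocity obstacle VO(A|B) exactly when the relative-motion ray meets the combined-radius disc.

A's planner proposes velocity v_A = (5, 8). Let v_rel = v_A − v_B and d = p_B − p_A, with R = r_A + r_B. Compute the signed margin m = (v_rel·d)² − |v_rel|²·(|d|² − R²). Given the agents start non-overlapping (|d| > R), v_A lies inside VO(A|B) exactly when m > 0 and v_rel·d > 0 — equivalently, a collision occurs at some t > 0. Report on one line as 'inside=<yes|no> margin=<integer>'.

d = (2, 6),  |d|² = 40;  R = 1+1 = 2,  c = 40−2² = 36
v_rel = (9, 16),  |v_rel|² = 337;  v_rel·d = (9)·(2) + (16)·(6) = 114
337·t² − 228·t + 36 = 0  ⇒  m = 114² − 337·36 = 864
m = 864 > 0,  v_rel·d = 114 > 0  ⇒  inside

inside=yes margin=864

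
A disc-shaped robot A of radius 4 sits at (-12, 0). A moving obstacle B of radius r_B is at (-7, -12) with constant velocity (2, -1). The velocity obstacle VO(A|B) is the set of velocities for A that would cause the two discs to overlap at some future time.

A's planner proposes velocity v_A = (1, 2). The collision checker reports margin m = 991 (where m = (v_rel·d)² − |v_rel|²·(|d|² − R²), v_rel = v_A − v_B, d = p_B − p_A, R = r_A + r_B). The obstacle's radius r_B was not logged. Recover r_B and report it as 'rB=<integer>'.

m = 991
d = (5, -12);  v_rel = (-1, 3),  |v_rel|² = 10
v_rel×d = (-1)·(-12) − (3)·(5) = -3
since m = R²·10 − (-3)²:  R² = (9 + 991) / 10 = 100
R = √100 = 10  ⇒  r_B = 10 − 4 = 6

rB=6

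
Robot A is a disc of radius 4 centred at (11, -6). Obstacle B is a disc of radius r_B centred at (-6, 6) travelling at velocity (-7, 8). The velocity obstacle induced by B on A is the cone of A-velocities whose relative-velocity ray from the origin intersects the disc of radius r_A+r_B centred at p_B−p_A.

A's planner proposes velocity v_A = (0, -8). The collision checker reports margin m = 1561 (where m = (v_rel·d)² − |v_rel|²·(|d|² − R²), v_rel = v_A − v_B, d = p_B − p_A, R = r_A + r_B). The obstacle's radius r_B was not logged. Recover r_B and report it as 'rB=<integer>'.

m = 1561
d = (-17, 12);  v_rel = (7, -16),  |v_rel|² = 305
v_rel×d = (7)·(12) − (-16)·(-17) = -188
since m = R²·305 − (-188)²:  R² = (35344 + 1561) / 305 = 121
R = √121 = 11  ⇒  r_B = 11 − 4 = 7

rB=7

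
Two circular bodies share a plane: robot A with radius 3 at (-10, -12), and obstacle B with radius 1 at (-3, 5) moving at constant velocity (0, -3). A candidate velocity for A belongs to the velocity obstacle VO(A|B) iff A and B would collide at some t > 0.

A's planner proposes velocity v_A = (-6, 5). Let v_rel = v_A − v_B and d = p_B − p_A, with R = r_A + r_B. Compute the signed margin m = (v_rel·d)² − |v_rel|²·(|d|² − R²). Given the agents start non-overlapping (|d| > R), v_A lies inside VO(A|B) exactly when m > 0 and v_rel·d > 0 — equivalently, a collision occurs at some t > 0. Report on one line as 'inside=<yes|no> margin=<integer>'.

d = (7, 17),  |d|² = 338;  R = 3+1 = 4,  c = 338−4² = 322
v_rel = (-6, 8),  |v_rel|² = 100;  v_rel·d = (-6)·(7) + (8)·(17) = 94
100·t² − 188·t + 322 = 0  ⇒  m = 94² − 100·322 = -23364
m = -23364 < 0,  v_rel·d = 94 > 0  ⇒  outside

inside=no margin=-23364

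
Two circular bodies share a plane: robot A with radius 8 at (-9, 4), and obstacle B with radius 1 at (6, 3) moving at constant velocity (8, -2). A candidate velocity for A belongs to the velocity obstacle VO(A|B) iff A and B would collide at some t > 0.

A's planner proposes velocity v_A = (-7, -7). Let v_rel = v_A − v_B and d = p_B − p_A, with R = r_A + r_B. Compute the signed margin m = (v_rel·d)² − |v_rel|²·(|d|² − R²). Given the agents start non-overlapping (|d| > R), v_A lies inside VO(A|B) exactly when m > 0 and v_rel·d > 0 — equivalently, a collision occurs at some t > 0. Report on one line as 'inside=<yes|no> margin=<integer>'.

d = (15, -1),  |d|² = 226;  R = 8+1 = 9,  c = 226−9² = 145
v_rel = (-15, -5),  |v_rel|² = 250;  v_rel·d = (-15)·(15) + (-5)·(-1) = -220
250·t² + 440·t + 145 = 0  ⇒  m = (-220)² − 250·145 = 12150
m = 12150 > 0,  v_rel·d = -220 < 0  ⇒  outside

inside=no margin=12150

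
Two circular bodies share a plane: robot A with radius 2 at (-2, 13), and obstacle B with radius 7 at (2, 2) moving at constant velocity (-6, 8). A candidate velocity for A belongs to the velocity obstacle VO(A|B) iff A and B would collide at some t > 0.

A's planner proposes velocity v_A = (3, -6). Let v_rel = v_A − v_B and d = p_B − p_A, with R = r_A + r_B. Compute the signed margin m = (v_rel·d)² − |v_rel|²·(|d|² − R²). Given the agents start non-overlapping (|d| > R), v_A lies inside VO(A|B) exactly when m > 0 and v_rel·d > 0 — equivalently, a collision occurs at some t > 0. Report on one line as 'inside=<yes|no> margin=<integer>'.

d = (4, -11),  |d|² = 137;  R = 2+7 = 9,  c = 137−9² = 56
v_rel = (9, -14),  |v_rel|² = 277;  v_rel·d = (9)·(4) + (-14)·(-11) = 190
277·t² − 380·t + 56 = 0  ⇒  m = 190² − 277·56 = 20588
m = 20588 > 0,  v_rel·d = 190 > 0  ⇒  inside

inside=yes margin=20588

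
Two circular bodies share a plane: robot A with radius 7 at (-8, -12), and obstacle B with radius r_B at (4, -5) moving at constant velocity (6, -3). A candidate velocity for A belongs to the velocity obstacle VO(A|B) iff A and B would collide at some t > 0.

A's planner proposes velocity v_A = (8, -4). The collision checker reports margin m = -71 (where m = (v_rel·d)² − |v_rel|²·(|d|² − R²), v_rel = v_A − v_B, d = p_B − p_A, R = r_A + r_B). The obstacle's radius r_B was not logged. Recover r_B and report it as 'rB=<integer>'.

m = -71
d = (12, 7);  v_rel = (2, -1),  |v_rel|² = 5
v_rel×d = (2)·(7) − (-1)·(12) = 26
since m = R²·5 − 26²:  R² = (676 + -71) / 5 = 121
R = √121 = 11  ⇒  r_B = 11 − 7 = 4

rB=4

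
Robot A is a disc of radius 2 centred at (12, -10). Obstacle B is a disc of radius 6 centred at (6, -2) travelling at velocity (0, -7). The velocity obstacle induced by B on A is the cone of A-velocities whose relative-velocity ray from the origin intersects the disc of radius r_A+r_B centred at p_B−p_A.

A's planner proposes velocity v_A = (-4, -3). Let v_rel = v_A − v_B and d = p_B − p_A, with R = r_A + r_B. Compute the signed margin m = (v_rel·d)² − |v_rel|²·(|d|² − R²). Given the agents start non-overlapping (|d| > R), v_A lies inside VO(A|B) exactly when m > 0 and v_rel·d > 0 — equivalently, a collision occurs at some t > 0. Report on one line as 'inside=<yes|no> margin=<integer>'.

d = (-6, 8),  |d|² = 100;  R = 2+6 = 8,  c = 100−8² = 36
v_rel = (-4, 4),  |v_rel|² = 32;  v_rel·d = (-4)·(-6) + (4)·(8) = 56
32·t² − 112·t + 36 = 0  ⇒  m = 56² − 32·36 = 1984
m = 1984 > 0,  v_rel·d = 56 > 0  ⇒  inside

inside=yes margin=1984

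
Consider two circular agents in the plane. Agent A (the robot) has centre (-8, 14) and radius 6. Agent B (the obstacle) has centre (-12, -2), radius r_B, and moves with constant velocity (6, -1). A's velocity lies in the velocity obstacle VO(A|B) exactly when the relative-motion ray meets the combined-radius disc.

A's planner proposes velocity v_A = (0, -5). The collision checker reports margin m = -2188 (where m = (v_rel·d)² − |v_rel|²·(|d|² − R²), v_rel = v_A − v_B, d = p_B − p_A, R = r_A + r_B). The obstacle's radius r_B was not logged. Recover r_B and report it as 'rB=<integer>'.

m = -2188
d = (-4, -16);  v_rel = (-6, -4),  |v_rel|² = 52
v_rel×d = (-6)·(-16) − (-4)·(-4) = 80
since m = R²·52 − 80²:  R² = (6400 + -2188) / 52 = 81
R = √81 = 9  ⇒  r_B = 9 − 6 = 3

rB=3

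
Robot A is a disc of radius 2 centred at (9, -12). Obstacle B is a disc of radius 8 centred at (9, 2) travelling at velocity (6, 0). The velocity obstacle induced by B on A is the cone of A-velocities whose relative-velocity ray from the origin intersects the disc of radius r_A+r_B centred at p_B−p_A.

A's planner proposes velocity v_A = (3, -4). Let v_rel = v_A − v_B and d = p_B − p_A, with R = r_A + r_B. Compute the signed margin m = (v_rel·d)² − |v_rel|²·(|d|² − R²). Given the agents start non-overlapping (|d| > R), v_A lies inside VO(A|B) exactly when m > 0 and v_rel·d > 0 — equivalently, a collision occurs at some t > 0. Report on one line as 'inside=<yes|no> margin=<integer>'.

d = (0, 14),  |d|² = 196;  R = 2+8 = 10,  c = 196−10² = 96
v_rel = (-3, -4),  |v_rel|² = 25;  v_rel·d = (-3)·(0) + (-4)·(14) = -56
25·t² + 112·t + 96 = 0  ⇒  m = (-56)² − 25·96 = 736
m = 736 > 0,  v_rel·d = -56 < 0  ⇒  outside

inside=no margin=736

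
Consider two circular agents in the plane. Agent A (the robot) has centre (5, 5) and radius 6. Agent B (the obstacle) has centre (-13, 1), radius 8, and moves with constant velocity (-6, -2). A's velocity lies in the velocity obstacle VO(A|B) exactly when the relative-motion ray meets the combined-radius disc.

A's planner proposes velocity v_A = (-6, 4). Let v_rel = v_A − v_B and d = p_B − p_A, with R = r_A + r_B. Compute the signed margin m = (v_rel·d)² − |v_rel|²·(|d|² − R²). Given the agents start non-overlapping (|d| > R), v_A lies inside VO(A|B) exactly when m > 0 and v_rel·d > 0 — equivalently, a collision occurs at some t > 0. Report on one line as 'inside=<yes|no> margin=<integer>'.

d = (-18, -4),  |d|² = 340;  R = 6+8 = 14,  c = 340−14² = 144
v_rel = (0, 6),  |v_rel|² = 36;  v_rel·d = (0)·(-18) + (6)·(-4) = -24
36·t² + 48·t + 144 = 0  ⇒  m = (-24)² − 36·144 = -4608
m = -4608 < 0,  v_rel·d = -24 < 0  ⇒  outside

inside=no margin=-4608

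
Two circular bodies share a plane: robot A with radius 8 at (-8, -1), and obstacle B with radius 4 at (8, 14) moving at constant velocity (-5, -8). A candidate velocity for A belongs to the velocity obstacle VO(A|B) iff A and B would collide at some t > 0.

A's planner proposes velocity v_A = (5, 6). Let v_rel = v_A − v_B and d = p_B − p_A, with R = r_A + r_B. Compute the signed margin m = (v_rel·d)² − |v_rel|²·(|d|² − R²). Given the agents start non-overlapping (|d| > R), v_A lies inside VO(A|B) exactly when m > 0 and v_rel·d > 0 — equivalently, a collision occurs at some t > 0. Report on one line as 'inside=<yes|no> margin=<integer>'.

d = (16, 15),  |d|² = 481;  R = 8+4 = 12,  c = 481−12² = 337
v_rel = (10, 14),  |v_rel|² = 296;  v_rel·d = (10)·(16) + (14)·(15) = 370
296·t² − 740·t + 337 = 0  ⇒  m = 370² − 296·337 = 37148
m = 37148 > 0,  v_rel·d = 370 > 0  ⇒  inside

inside=yes margin=37148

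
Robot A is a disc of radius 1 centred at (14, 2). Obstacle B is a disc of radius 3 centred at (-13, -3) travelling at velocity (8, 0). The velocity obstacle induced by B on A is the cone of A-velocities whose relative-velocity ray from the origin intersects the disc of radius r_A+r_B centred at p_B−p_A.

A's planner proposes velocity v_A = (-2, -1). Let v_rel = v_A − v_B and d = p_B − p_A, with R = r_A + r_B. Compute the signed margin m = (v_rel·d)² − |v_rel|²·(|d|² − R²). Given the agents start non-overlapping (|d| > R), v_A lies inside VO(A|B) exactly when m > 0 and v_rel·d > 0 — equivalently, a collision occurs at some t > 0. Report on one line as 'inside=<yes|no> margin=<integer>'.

d = (-27, -5),  |d|² = 754;  R = 1+3 = 4,  c = 754−4² = 738
v_rel = (-10, -1),  |v_rel|² = 101;  v_rel·d = (-10)·(-27) + (-1)·(-5) = 275
101·t² − 550·t + 738 = 0  ⇒  m = 275² − 101·738 = 1087
m = 1087 > 0,  v_rel·d = 275 > 0  ⇒  inside

inside=yes margin=1087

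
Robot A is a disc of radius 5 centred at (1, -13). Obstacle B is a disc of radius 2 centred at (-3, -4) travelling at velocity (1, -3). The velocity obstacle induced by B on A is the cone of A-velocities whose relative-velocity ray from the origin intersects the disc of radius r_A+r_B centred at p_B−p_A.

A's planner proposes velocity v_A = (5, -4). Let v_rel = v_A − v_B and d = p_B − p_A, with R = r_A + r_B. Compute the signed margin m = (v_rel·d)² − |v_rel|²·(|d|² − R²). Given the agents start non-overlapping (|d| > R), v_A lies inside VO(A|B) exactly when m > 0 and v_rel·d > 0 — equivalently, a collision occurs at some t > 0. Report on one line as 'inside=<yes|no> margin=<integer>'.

d = (-4, 9),  |d|² = 97;  R = 5+2 = 7,  c = 97−7² = 48
v_rel = (4, -1),  |v_rel|² = 17;  v_rel·d = (4)·(-4) + (-1)·(9) = -25
17·t² + 50·t + 48 = 0  ⇒  m = (-25)² − 17·48 = -191
m = -191 < 0,  v_rel·d = -25 < 0  ⇒  outside

inside=no margin=-191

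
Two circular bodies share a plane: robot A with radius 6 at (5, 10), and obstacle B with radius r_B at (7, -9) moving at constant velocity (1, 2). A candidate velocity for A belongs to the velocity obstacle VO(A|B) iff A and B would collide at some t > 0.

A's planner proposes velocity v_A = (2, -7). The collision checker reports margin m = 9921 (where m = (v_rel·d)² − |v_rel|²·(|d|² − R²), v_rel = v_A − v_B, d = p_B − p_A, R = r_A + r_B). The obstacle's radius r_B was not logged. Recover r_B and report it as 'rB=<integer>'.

m = 9921
d = (2, -19);  v_rel = (1, -9),  |v_rel|² = 82
v_rel×d = (1)·(-19) − (-9)·(2) = -1
since m = R²·82 − (-1)²:  R² = (1 + 9921) / 82 = 121
R = √121 = 11  ⇒  r_B = 11 − 6 = 5

rB=5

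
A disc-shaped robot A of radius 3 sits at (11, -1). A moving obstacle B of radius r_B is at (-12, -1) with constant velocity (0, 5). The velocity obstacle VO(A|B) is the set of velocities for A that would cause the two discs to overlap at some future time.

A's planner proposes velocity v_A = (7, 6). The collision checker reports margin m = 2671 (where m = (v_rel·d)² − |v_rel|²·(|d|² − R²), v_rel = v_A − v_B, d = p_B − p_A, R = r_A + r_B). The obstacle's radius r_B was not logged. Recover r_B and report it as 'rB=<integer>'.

m = 2671
d = (-23, 0);  v_rel = (7, 1),  |v_rel|² = 50
v_rel×d = (7)·(0) − (1)·(-23) = 23
since m = R²·50 − 23²:  R² = (529 + 2671) / 50 = 64
R = √64 = 8  ⇒  r_B = 8 − 3 = 5

rB=5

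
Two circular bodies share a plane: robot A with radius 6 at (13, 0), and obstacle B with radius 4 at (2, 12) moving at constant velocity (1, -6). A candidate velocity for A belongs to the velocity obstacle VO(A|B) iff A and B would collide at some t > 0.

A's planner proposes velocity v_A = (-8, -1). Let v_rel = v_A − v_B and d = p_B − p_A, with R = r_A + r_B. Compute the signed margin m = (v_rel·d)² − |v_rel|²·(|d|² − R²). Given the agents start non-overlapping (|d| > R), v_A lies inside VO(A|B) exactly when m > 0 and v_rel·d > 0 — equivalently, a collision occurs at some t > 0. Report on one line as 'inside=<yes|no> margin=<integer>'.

d = (-11, 12),  |d|² = 265;  R = 6+4 = 10,  c = 265−10² = 165
v_rel = (-9, 5),  |v_rel|² = 106;  v_rel·d = (-9)·(-11) + (5)·(12) = 159
106·t² − 318·t + 165 = 0  ⇒  m = 159² − 106·165 = 7791
m = 7791 > 0,  v_rel·d = 159 > 0  ⇒  inside

inside=yes margin=7791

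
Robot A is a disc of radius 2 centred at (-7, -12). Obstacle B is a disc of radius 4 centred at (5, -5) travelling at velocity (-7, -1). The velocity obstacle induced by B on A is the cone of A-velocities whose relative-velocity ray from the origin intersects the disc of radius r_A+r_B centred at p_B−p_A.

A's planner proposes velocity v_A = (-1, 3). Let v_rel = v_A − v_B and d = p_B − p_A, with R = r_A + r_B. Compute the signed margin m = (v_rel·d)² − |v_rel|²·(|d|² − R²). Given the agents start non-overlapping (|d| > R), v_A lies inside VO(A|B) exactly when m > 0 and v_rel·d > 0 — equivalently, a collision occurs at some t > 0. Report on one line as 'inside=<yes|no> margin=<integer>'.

d = (12, 7),  |d|² = 193;  R = 2+4 = 6,  c = 193−6² = 157
v_rel = (6, 4),  |v_rel|² = 52;  v_rel·d = (6)·(12) + (4)·(7) = 100
52·t² − 200·t + 157 = 0  ⇒  m = 100² − 52·157 = 1836
m = 1836 > 0,  v_rel·d = 100 > 0  ⇒  inside

inside=yes margin=1836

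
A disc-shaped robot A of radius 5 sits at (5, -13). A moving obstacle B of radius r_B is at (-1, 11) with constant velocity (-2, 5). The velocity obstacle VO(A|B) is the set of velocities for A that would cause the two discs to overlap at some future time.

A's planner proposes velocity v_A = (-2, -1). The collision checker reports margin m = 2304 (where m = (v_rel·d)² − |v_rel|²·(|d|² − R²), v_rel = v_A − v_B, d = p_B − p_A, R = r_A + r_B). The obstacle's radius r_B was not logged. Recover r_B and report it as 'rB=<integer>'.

m = 2304
d = (-6, 24);  v_rel = (0, -6),  |v_rel|² = 36
v_rel×d = (0)·(24) − (-6)·(-6) = -36
since m = R²·36 − (-36)²:  R² = (1296 + 2304) / 36 = 100
R = √100 = 10  ⇒  r_B = 10 − 5 = 5

rB=5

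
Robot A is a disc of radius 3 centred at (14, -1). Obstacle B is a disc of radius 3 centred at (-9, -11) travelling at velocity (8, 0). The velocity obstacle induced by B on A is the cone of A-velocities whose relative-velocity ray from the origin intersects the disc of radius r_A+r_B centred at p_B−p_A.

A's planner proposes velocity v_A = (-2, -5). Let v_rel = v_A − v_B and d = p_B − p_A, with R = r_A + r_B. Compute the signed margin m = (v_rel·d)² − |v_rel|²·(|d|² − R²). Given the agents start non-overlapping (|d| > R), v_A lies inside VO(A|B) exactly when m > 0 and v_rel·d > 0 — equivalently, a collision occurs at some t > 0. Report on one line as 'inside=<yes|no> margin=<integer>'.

d = (-23, -10),  |d|² = 629;  R = 3+3 = 6,  c = 629−6² = 593
v_rel = (-10, -5),  |v_rel|² = 125;  v_rel·d = (-10)·(-23) + (-5)·(-10) = 280
125·t² − 560·t + 593 = 0  ⇒  m = 280² − 125·593 = 4275
m = 4275 > 0,  v_rel·d = 280 > 0  ⇒  inside

inside=yes margin=4275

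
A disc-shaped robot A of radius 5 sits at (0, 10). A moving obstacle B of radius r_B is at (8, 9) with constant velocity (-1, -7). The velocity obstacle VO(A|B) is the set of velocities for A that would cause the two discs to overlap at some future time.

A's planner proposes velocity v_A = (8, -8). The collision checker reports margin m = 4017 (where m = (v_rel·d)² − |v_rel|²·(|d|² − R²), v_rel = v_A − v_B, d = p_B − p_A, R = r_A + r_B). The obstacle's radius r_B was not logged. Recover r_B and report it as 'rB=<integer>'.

m = 4017
d = (8, -1);  v_rel = (9, -1),  |v_rel|² = 82
v_rel×d = (9)·(-1) − (-1)·(8) = -1
since m = R²·82 − (-1)²:  R² = (1 + 4017) / 82 = 49
R = √49 = 7  ⇒  r_B = 7 − 5 = 2

rB=2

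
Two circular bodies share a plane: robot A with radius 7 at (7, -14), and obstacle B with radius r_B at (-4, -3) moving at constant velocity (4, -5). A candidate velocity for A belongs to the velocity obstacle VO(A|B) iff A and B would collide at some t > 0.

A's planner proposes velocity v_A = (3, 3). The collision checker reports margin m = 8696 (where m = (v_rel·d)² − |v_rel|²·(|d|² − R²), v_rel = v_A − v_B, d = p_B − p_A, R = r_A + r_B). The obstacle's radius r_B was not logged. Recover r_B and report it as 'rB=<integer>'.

m = 8696
d = (-11, 11);  v_rel = (-1, 8),  |v_rel|² = 65
v_rel×d = (-1)·(11) − (8)·(-11) = 77
since m = R²·65 − 77²:  R² = (5929 + 8696) / 65 = 225
R = √225 = 15  ⇒  r_B = 15 − 7 = 8

rB=8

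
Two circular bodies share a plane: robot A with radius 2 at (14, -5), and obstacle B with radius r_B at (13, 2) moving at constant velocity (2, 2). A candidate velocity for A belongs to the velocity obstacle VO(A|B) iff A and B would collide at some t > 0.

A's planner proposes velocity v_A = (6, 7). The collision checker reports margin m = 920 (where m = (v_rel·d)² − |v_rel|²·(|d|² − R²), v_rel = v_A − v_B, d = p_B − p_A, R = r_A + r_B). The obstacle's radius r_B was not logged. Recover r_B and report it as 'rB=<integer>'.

m = 920
d = (-1, 7);  v_rel = (4, 5),  |v_rel|² = 41
v_rel×d = (4)·(7) − (5)·(-1) = 33
since m = R²·41 − 33²:  R² = (1089 + 920) / 41 = 49
R = √49 = 7  ⇒  r_B = 7 − 2 = 5

rB=5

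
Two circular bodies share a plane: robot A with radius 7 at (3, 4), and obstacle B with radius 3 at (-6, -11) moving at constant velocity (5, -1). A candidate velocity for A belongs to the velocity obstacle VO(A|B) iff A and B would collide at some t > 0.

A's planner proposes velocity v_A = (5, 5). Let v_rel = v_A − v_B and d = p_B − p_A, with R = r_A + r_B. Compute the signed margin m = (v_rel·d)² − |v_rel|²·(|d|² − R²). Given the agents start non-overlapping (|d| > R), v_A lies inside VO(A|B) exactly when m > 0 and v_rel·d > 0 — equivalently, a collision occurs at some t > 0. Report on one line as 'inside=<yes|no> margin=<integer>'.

d = (-9, -15),  |d|² = 306;  R = 7+3 = 10,  c = 306−10² = 206
v_rel = (0, 6),  |v_rel|² = 36;  v_rel·d = (0)·(-9) + (6)·(-15) = -90
36·t² + 180·t + 206 = 0  ⇒  m = (-90)² − 36·206 = 684
m = 684 > 0,  v_rel·d = -90 < 0  ⇒  outside

inside=no margin=684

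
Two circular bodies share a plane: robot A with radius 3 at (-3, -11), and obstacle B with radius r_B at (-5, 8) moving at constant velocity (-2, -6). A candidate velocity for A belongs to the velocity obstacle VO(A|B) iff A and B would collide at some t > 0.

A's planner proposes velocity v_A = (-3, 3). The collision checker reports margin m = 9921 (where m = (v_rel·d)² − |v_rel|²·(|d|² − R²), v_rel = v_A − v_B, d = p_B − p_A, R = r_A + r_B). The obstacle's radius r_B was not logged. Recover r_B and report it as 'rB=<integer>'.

m = 9921
d = (-2, 19);  v_rel = (-1, 9),  |v_rel|² = 82
v_rel×d = (-1)·(19) − (9)·(-2) = -1
since m = R²·82 − (-1)²:  R² = (1 + 9921) / 82 = 121
R = √121 = 11  ⇒  r_B = 11 − 3 = 8

rB=8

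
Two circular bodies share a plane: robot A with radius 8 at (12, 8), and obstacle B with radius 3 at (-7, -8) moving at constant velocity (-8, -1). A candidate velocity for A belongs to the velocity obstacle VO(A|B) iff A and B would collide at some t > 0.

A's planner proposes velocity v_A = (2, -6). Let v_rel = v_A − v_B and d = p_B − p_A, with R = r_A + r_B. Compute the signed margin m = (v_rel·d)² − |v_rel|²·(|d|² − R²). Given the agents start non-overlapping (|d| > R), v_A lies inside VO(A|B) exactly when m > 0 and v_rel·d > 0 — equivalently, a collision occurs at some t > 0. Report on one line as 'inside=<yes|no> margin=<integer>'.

d = (-19, -16),  |d|² = 617;  R = 8+3 = 11,  c = 617−11² = 496
v_rel = (10, -5),  |v_rel|² = 125;  v_rel·d = (10)·(-19) + (-5)·(-16) = -110
125·t² + 220·t + 496 = 0  ⇒  m = (-110)² − 125·496 = -49900
m = -49900 < 0,  v_rel·d = -110 < 0  ⇒  outside

inside=no margin=-49900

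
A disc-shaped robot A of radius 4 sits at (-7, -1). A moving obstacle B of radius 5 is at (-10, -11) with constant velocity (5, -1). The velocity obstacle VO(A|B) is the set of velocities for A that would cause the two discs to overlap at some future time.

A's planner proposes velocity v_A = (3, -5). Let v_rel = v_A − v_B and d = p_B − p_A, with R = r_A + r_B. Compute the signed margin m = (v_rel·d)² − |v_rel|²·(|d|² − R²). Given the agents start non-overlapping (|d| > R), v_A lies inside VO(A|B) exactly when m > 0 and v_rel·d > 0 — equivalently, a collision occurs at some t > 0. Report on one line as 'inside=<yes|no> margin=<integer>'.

d = (-3, -10),  |d|² = 109;  R = 4+5 = 9,  c = 109−9² = 28
v_rel = (-2, -4),  |v_rel|² = 20;  v_rel·d = (-2)·(-3) + (-4)·(-10) = 46
20·t² − 92·t + 28 = 0  ⇒  m = 46² − 20·28 = 1556
m = 1556 > 0,  v_rel·d = 46 > 0  ⇒  inside

inside=yes margin=1556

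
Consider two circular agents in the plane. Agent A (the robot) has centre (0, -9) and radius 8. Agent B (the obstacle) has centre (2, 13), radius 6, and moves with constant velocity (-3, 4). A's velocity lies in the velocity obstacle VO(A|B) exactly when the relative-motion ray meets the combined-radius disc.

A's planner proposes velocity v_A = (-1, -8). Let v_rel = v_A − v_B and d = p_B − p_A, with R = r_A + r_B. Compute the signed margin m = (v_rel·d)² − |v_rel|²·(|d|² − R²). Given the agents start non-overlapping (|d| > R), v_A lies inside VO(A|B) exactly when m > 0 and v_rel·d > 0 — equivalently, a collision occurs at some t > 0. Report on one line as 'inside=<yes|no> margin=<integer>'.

d = (2, 22),  |d|² = 488;  R = 8+6 = 14,  c = 488−14² = 292
v_rel = (2, -12),  |v_rel|² = 148;  v_rel·d = (2)·(2) + (-12)·(22) = -260
148·t² + 520·t + 292 = 0  ⇒  m = (-260)² − 148·292 = 24384
m = 24384 > 0,  v_rel·d = -260 < 0  ⇒  outside

inside=no margin=24384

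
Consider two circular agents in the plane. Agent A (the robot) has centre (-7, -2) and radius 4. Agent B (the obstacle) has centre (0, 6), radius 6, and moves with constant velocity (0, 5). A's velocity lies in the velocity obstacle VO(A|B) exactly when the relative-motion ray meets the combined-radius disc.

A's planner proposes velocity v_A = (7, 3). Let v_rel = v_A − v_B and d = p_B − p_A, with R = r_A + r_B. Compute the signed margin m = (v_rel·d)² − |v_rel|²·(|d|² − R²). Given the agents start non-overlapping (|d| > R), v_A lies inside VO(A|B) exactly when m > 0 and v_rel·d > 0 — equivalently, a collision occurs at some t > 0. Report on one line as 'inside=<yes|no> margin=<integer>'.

d = (7, 8),  |d|² = 113;  R = 4+6 = 10,  c = 113−10² = 13
v_rel = (7, -2),  |v_rel|² = 53;  v_rel·d = (7)·(7) + (-2)·(8) = 33
53·t² − 66·t + 13 = 0  ⇒  m = 33² − 53·13 = 400
m = 400 > 0,  v_rel·d = 33 > 0  ⇒  inside

inside=yes margin=400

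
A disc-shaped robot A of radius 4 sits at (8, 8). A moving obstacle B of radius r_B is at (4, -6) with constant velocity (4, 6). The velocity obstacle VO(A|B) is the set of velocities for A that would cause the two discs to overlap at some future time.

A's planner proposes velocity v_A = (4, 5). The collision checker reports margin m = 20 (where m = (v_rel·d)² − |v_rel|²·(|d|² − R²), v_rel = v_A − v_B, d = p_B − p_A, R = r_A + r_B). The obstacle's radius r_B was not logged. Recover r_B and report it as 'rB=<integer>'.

m = 20
d = (-4, -14);  v_rel = (0, -1),  |v_rel|² = 1
v_rel×d = (0)·(-14) − (-1)·(-4) = -4
since m = R²·1 − (-4)²:  R² = (16 + 20) / 1 = 36
R = √36 = 6  ⇒  r_B = 6 − 4 = 2

rB=2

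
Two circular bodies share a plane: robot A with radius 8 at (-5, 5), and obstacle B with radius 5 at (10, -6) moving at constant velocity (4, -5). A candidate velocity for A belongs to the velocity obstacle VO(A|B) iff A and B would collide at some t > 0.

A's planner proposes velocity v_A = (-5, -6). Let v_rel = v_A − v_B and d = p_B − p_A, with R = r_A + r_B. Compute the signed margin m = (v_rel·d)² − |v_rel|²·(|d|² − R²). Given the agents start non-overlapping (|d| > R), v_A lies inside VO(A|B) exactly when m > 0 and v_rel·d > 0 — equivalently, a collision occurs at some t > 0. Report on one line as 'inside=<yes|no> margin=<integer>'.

d = (15, -11),  |d|² = 346;  R = 8+5 = 13,  c = 346−13² = 177
v_rel = (-9, -1),  |v_rel|² = 82;  v_rel·d = (-9)·(15) + (-1)·(-11) = -124
82·t² + 248·t + 177 = 0  ⇒  m = (-124)² − 82·177 = 862
m = 862 > 0,  v_rel·d = -124 < 0  ⇒  outside

inside=no margin=862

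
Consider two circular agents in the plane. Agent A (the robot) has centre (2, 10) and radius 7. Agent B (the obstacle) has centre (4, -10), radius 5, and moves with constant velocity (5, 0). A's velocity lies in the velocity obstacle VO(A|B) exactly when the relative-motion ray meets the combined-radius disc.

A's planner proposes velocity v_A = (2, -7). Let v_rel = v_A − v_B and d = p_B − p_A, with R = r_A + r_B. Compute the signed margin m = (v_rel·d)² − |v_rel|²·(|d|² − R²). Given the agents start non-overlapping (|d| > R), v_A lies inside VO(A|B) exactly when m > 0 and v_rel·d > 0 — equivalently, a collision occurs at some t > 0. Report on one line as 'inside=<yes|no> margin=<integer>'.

d = (2, -20),  |d|² = 404;  R = 7+5 = 12,  c = 404−12² = 260
v_rel = (-3, -7),  |v_rel|² = 58;  v_rel·d = (-3)·(2) + (-7)·(-20) = 134
58·t² − 268·t + 260 = 0  ⇒  m = 134² − 58·260 = 2876
m = 2876 > 0,  v_rel·d = 134 > 0  ⇒  inside

inside=yes margin=2876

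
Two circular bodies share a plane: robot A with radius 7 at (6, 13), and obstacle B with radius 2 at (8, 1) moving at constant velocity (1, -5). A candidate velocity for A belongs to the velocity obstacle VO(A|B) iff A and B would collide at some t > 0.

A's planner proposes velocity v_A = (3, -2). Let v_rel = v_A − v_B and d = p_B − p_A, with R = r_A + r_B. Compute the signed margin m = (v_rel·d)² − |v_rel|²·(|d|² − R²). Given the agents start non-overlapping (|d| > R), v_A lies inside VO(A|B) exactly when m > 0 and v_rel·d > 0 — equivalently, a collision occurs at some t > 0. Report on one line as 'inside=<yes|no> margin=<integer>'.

d = (2, -12),  |d|² = 148;  R = 7+2 = 9,  c = 148−9² = 67
v_rel = (2, 3),  |v_rel|² = 13;  v_rel·d = (2)·(2) + (3)·(-12) = -32
13·t² + 64·t + 67 = 0  ⇒  m = (-32)² − 13·67 = 153
m = 153 > 0,  v_rel·d = -32 < 0  ⇒  outside

inside=no margin=153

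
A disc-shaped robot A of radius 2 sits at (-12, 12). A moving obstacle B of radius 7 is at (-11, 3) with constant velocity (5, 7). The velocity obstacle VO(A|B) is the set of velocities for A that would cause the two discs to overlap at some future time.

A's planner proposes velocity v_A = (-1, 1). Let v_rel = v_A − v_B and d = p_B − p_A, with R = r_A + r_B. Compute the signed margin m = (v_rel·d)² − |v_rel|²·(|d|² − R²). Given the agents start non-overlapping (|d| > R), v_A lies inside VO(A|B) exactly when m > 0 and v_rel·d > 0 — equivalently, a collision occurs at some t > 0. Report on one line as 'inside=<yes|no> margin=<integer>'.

d = (1, -9),  |d|² = 82;  R = 2+7 = 9,  c = 82−9² = 1
v_rel = (-6, -6),  |v_rel|² = 72;  v_rel·d = (-6)·(1) + (-6)·(-9) = 48
72·t² − 96·t + 1 = 0  ⇒  m = 48² − 72·1 = 2232
m = 2232 > 0,  v_rel·d = 48 > 0  ⇒  inside

inside=yes margin=2232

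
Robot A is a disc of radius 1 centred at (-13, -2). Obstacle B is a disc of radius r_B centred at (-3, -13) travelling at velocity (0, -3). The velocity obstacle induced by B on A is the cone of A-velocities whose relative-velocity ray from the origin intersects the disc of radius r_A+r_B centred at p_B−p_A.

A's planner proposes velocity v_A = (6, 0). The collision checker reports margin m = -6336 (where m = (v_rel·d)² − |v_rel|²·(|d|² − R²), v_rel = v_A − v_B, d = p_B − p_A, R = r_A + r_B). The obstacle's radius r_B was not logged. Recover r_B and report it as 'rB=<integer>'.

m = -6336
d = (10, -11);  v_rel = (6, 3),  |v_rel|² = 45
v_rel×d = (6)·(-11) − (3)·(10) = -96
since m = R²·45 − (-96)²:  R² = (9216 + -6336) / 45 = 64
R = √64 = 8  ⇒  r_B = 8 − 1 = 7

rB=7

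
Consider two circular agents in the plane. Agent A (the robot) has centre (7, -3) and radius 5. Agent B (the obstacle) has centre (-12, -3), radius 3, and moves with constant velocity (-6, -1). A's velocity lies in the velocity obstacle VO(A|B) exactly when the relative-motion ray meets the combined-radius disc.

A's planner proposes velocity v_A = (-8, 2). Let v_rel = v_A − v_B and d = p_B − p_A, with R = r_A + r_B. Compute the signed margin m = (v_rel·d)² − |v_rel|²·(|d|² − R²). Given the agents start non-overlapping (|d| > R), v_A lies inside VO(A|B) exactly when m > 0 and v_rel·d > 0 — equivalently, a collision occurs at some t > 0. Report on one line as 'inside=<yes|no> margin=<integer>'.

d = (-19, 0),  |d|² = 361;  R = 5+3 = 8,  c = 361−8² = 297
v_rel = (-2, 3),  |v_rel|² = 13;  v_rel·d = (-2)·(-19) + (3)·(0) = 38
13·t² − 76·t + 297 = 0  ⇒  m = 38² − 13·297 = -2417
m = -2417 < 0,  v_rel·d = 38 > 0  ⇒  outside

inside=no margin=-2417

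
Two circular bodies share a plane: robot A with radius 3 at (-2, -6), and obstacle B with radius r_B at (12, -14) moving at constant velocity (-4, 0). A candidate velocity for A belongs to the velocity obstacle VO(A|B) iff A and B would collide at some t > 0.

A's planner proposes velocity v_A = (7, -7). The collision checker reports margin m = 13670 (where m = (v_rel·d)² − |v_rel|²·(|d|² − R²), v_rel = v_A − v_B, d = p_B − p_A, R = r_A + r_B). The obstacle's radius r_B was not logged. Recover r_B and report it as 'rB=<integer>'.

m = 13670
d = (14, -8);  v_rel = (11, -7),  |v_rel|² = 170
v_rel×d = (11)·(-8) − (-7)·(14) = 10
since m = R²·170 − 10²:  R² = (100 + 13670) / 170 = 81
R = √81 = 9  ⇒  r_B = 9 − 3 = 6

rB=6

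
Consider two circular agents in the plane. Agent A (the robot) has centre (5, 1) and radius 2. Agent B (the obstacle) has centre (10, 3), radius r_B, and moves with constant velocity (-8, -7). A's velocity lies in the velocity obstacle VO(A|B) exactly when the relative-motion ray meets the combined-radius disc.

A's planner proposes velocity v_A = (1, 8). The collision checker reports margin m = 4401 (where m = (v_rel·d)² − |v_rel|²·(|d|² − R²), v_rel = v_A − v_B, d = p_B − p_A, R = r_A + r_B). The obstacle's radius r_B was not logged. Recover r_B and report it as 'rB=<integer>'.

m = 4401
d = (5, 2);  v_rel = (9, 15),  |v_rel|² = 306
v_rel×d = (9)·(2) − (15)·(5) = -57
since m = R²·306 − (-57)²:  R² = (3249 + 4401) / 306 = 25
R = √25 = 5  ⇒  r_B = 5 − 2 = 3

rB=3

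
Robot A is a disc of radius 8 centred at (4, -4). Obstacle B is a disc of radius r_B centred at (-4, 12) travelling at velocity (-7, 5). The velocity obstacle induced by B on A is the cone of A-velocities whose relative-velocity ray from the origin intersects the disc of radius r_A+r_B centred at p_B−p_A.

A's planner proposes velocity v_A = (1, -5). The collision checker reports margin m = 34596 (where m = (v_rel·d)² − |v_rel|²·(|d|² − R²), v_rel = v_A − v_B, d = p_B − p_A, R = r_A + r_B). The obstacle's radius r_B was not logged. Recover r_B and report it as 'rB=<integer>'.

m = 34596
d = (-8, 16);  v_rel = (8, -10),  |v_rel|² = 164
v_rel×d = (8)·(16) − (-10)·(-8) = 48
since m = R²·164 − 48²:  R² = (2304 + 34596) / 164 = 225
R = √225 = 15  ⇒  r_B = 15 − 8 = 7

rB=7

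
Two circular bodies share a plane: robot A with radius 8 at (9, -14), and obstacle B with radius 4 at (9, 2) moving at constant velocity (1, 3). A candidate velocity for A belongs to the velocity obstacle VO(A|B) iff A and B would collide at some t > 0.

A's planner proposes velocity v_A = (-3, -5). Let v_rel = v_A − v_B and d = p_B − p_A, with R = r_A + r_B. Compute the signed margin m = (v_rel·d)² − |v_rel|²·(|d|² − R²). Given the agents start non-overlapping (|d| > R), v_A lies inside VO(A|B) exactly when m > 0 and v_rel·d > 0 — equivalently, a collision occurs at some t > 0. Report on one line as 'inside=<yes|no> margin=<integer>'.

d = (0, 16),  |d|² = 256;  R = 8+4 = 12,  c = 256−12² = 112
v_rel = (-4, -8),  |v_rel|² = 80;  v_rel·d = (-4)·(0) + (-8)·(16) = -128
80·t² + 256·t + 112 = 0  ⇒  m = (-128)² − 80·112 = 7424
m = 7424 > 0,  v_rel·d = -128 < 0  ⇒  outside

inside=no margin=7424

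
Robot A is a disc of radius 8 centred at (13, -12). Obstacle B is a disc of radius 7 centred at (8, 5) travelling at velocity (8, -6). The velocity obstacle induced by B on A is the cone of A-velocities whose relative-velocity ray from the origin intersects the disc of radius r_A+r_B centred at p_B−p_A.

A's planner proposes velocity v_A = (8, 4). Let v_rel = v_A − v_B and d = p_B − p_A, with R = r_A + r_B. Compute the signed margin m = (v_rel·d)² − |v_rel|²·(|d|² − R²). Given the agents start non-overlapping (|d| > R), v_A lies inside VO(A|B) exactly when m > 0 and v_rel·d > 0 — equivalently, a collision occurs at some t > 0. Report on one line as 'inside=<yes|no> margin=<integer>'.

d = (-5, 17),  |d|² = 314;  R = 8+7 = 15,  c = 314−15² = 89
v_rel = (0, 10),  |v_rel|² = 100;  v_rel·d = (0)·(-5) + (10)·(17) = 170
100·t² − 340·t + 89 = 0  ⇒  m = 170² − 100·89 = 20000
m = 20000 > 0,  v_rel·d = 170 > 0  ⇒  inside

inside=yes margin=20000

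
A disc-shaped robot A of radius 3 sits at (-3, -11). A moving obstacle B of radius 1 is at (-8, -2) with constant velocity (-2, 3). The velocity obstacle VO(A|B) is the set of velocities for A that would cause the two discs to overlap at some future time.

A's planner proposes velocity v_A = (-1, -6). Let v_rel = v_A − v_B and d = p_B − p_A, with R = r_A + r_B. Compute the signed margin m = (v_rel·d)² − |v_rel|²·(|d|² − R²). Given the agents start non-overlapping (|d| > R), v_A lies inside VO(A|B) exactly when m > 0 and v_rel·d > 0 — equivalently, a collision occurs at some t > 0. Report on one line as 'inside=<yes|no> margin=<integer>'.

d = (-5, 9),  |d|² = 106;  R = 3+1 = 4,  c = 106−4² = 90
v_rel = (1, -9),  |v_rel|² = 82;  v_rel·d = (1)·(-5) + (-9)·(9) = -86
82·t² + 172·t + 90 = 0  ⇒  m = (-86)² − 82·90 = 16
m = 16 > 0,  v_rel·d = -86 < 0  ⇒  outside

inside=no margin=16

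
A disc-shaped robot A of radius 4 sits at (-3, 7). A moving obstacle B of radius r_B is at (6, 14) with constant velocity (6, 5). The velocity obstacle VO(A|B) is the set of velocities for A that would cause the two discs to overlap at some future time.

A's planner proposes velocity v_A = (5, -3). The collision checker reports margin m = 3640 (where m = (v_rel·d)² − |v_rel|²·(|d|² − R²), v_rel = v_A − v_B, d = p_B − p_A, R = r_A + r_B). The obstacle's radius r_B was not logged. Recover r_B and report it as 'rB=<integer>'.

m = 3640
d = (9, 7);  v_rel = (-1, -8),  |v_rel|² = 65
v_rel×d = (-1)·(7) − (-8)·(9) = 65
since m = R²·65 − 65²:  R² = (4225 + 3640) / 65 = 121
R = √121 = 11  ⇒  r_B = 11 − 4 = 7

rB=7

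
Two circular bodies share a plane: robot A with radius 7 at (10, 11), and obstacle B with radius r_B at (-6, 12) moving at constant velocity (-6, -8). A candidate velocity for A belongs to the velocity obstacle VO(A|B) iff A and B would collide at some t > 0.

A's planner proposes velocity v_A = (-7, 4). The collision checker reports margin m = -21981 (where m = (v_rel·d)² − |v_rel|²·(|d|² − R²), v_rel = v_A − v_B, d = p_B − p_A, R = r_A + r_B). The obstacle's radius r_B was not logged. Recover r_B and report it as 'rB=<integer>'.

m = -21981
d = (-16, 1);  v_rel = (-1, 12),  |v_rel|² = 145
v_rel×d = (-1)·(1) − (12)·(-16) = 191
since m = R²·145 − 191²:  R² = (36481 + -21981) / 145 = 100
R = √100 = 10  ⇒  r_B = 10 − 7 = 3

rB=3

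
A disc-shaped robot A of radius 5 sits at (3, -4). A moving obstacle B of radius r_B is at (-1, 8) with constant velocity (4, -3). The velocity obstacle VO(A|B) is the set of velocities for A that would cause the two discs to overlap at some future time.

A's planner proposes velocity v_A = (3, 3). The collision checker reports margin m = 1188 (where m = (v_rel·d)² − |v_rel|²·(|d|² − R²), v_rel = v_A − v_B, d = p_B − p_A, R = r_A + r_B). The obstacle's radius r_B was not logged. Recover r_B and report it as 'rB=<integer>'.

m = 1188
d = (-4, 12);  v_rel = (-1, 6),  |v_rel|² = 37
v_rel×d = (-1)·(12) − (6)·(-4) = 12
since m = R²·37 − 12²:  R² = (144 + 1188) / 37 = 36
R = √36 = 6  ⇒  r_B = 6 − 5 = 1

rB=1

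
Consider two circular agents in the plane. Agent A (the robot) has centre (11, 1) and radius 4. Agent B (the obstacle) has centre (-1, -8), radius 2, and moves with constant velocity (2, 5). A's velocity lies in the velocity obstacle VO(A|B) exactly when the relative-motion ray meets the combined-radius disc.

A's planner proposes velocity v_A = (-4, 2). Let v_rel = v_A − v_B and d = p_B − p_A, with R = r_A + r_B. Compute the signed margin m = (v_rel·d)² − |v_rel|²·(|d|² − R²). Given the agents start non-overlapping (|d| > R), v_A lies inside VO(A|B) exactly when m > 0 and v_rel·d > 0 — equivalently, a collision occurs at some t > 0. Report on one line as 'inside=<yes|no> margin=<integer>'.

d = (-12, -9),  |d|² = 225;  R = 4+2 = 6,  c = 225−6² = 189
v_rel = (-6, -3),  |v_rel|² = 45;  v_rel·d = (-6)·(-12) + (-3)·(-9) = 99
45·t² − 198·t + 189 = 0  ⇒  m = 99² − 45·189 = 1296
m = 1296 > 0,  v_rel·d = 99 > 0  ⇒  inside

inside=yes margin=1296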